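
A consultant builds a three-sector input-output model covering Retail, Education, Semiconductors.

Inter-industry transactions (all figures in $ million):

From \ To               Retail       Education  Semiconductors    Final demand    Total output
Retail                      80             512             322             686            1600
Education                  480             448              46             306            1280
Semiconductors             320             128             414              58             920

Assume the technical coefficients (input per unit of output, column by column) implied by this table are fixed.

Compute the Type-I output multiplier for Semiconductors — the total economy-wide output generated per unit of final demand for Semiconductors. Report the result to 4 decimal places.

m_3 = 4.2968

Technical coefficients a_ij = z_ij / X_j:
  a_11 = 80/1600 = 0.05, a_21 = 480/1600 = 0.30, a_31 = 320/1600 = 0.20
  a_12 = 512/1280 = 0.40, a_22 = 448/1280 = 0.35, a_32 = 128/1280 = 0.10
  a_13 = 322/920 = 0.35, a_23 = 46/920 = 0.05, a_33 = 414/920 = 0.45
I − A =
  [   0.95    -0.40    -0.35]
  [  -0.30     0.65    -0.05]
  [  -0.20    -0.10     0.55]
Cofactors of I−A, C_ij = (−1)^(i+j)·(minor ij) (rows/columns in the sector order above):
  C_11 = (0.65)(0.55) − (-0.05)(-0.10) = 0.3525
  C_12 = −[(-0.30)(0.55) − (-0.05)(-0.20)] = 0.1750
  C_13 = (-0.30)(-0.10) − (0.65)(-0.20) = 0.1600
  C_21 = −[(-0.40)(0.55) − (-0.35)(-0.10)] = 0.2550
  C_22 = (0.95)(0.55) − (-0.35)(-0.20) = 0.4525
  C_23 = −[(0.95)(-0.10) − (-0.40)(-0.20)] = 0.1750
  C_31 = (-0.40)(-0.05) − (-0.35)(0.65) = 0.2475
  C_32 = −[(0.95)(-0.05) − (-0.35)(-0.30)] = 0.1525
  C_33 = (0.95)(0.65) − (-0.40)(-0.30) = 0.4975
det(I−A) = Σ_j (I−A)_1j·C_1j = (0.95)(0.3525) + (-0.40)(0.1750) + (-0.35)(0.1600) = 0.208875
adj(I−A) = Cᵀ =
  [ 0.3525   0.2550   0.2475]
  [ 0.1750   0.4525   0.1525]
  [ 0.1600   0.1750   0.4975]
(I − A)⁻¹ = adj(I−A) / det(I−A) ≈
  [   1.68761     1.22083     1.18492]
  [   0.83782     2.16637     0.73010]
  [   0.76601     0.83782     2.38181]
The output multiplier for sector j is the column-j sum of the Leontief inverse (I − A)⁻¹ = adj(I−A) / det(I−A).
Column 3 of adj(I−A): (0.2475, 0.1525, 0.4975); det(I−A) = 0.208875.
m_3 = (0.2475 + 0.1525 + 0.4975) / 0.208875 = 0.8975 / 0.208875 ≈ 4.2968.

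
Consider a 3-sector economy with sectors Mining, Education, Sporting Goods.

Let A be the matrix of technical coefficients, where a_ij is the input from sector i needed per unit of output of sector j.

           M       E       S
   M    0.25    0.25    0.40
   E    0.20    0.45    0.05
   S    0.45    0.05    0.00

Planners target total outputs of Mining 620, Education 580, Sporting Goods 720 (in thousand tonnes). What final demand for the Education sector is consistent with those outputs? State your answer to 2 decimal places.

d_E = 159.00

I − A =
  [   0.75    -0.25    -0.40]
  [  -0.20     0.55    -0.05]
  [  -0.45    -0.05     1.00]
d = (I − A) x:
  d_M = (+0.75)·620 + (-0.25)·580 + (-0.40)·720 = 32.00
  d_E = (-0.20)·620 + (+0.55)·580 + (-0.05)·720 = 159.00
  d_S = (-0.45)·620 + (-0.05)·580 + (+1.00)·720 = 412.00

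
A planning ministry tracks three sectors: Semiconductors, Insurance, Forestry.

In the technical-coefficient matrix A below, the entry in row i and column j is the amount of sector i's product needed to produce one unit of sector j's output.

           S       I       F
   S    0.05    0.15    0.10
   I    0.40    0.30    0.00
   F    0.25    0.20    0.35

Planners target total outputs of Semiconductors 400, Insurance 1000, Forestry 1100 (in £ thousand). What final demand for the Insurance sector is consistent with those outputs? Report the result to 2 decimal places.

d_I = 540.00

I − A =
  [   0.95    -0.15    -0.10]
  [  -0.40     0.70     0.00]
  [  -0.25    -0.20     0.65]
d = (I − A) x:
  d_S = (+0.95)·400 + (-0.15)·1000 + (-0.10)·1100 = 120.00
  d_I = (-0.40)·400 + (+0.70)·1000 + (+0.00)·1100 = 540.00
  d_F = (-0.25)·400 + (-0.20)·1000 + (+0.65)·1100 = 415.00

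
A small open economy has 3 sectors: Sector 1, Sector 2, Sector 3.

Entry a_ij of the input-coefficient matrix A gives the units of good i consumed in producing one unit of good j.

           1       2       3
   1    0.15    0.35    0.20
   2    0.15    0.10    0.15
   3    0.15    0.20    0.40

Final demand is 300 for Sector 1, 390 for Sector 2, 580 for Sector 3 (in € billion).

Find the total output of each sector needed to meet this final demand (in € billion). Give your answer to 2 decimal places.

I − A =
  [   0.85    -0.35    -0.20]
  [  -0.15     0.90    -0.15]
  [  -0.15    -0.20     0.60]
Cofactors of I−A, C_ij = (−1)^(i+j)·(minor ij) (rows/columns in the sector order above):
  C_11 = (0.90)(0.60) − (-0.15)(-0.20) = 0.5100
  C_12 = −[(-0.15)(0.60) − (-0.15)(-0.15)] = 0.1125
  C_13 = (-0.15)(-0.20) − (0.90)(-0.15) = 0.1650
  C_21 = −[(-0.35)(0.60) − (-0.20)(-0.20)] = 0.2500
  C_22 = (0.85)(0.60) − (-0.20)(-0.15) = 0.4800
  C_23 = −[(0.85)(-0.20) − (-0.35)(-0.15)] = 0.2225
  C_31 = (-0.35)(-0.15) − (-0.20)(0.90) = 0.2325
  C_32 = −[(0.85)(-0.15) − (-0.20)(-0.15)] = 0.1575
  C_33 = (0.85)(0.90) − (-0.35)(-0.15) = 0.7125
det(I−A) = Σ_j (I−A)_1j·C_1j = (0.85)(0.5100) + (-0.35)(0.1125) + (-0.20)(0.1650) = 0.361125
adj(I−A) = Cᵀ =
  [ 0.5100   0.2500   0.2325]
  [ 0.1125   0.4800   0.1575]
  [ 0.1650   0.2225   0.7125]
(I − A)⁻¹ = adj(I−A) / det(I−A) ≈
  [   1.4123     0.6923     0.6438]
  [   0.3115     1.3292     0.4361]
  [   0.4569     0.6161     1.9730]
x = (I − A)⁻¹ d = adj(I−A)·d / det(I−A), with det(I−A) = 0.361125:
  x_1 = (0.5100·300 + 0.2500·390 + 0.2325·580) / 0.361125 = 385.35 / 0.361125 ≈ 1067.08
  x_2 = (0.1125·300 + 0.4800·390 + 0.1575·580) / 0.361125 = 312.30 / 0.361125 ≈ 864.80
  x_3 = (0.1650·300 + 0.2225·390 + 0.7125·580) / 0.361125 = 549.525 / 0.361125 ≈ 1521.70

x_1 = 1067.08, x_2 = 864.80, x_3 = 1521.70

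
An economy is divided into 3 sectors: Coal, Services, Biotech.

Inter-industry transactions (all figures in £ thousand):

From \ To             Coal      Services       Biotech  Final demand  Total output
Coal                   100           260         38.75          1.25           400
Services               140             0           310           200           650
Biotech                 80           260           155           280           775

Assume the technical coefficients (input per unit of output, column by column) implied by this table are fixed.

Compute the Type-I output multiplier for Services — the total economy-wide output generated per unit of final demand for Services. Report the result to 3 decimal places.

Technical coefficients a_ij = z_ij / X_j:
  a_11 = 100/400 = 0.25, a_21 = 140/400 = 0.35, a_31 = 80/400 = 0.20
  a_12 = 260/650 = 0.40, a_22 = 0/650 = 0.00, a_32 = 260/650 = 0.40
  a_13 = 38.75/775 = 0.05, a_23 = 310/775 = 0.40, a_33 = 155/775 = 0.20
I − A =
  [   0.75    -0.40    -0.05]
  [  -0.35     1.00    -0.40]
  [  -0.20    -0.40     0.80]
Cofactors of I−A, C_ij = (−1)^(i+j)·(minor ij) (rows/columns in the sector order above):
  C_11 = (1.00)(0.80) − (-0.40)(-0.40) = 0.6400
  C_12 = −[(-0.35)(0.80) − (-0.40)(-0.20)] = 0.3600
  C_13 = (-0.35)(-0.40) − (1.00)(-0.20) = 0.3400
  C_21 = −[(-0.40)(0.80) − (-0.05)(-0.40)] = 0.3400
  C_22 = (0.75)(0.80) − (-0.05)(-0.20) = 0.5900
  C_23 = −[(0.75)(-0.40) − (-0.40)(-0.20)] = 0.3800
  C_31 = (-0.40)(-0.40) − (-0.05)(1.00) = 0.2100
  C_32 = −[(0.75)(-0.40) − (-0.05)(-0.35)] = 0.3175
  C_33 = (0.75)(1.00) − (-0.40)(-0.35) = 0.6100
det(I−A) = Σ_j (I−A)_1j·C_1j = (0.75)(0.6400) + (-0.40)(0.3600) + (-0.05)(0.3400) = 0.3190
adj(I−A) = Cᵀ =
  [ 0.6400   0.3400   0.2100]
  [ 0.3600   0.5900   0.3175]
  [ 0.3400   0.3800   0.6100]
(I − A)⁻¹ = adj(I−A) / det(I−A) ≈
  [   2.0063     1.0658     0.6583]
  [   1.1285     1.8495     0.9953]
  [   1.0658     1.1912     1.9122]
The output multiplier for sector j is the column-j sum of the Leontief inverse (I − A)⁻¹ = adj(I−A) / det(I−A).
Column 2 of adj(I−A): (0.3400, 0.5900, 0.3800); det(I−A) = 0.3190.
m_2 = (0.3400 + 0.5900 + 0.3800) / 0.3190 = 1.31 / 0.3190 ≈ 4.107.

m_2 = 4.107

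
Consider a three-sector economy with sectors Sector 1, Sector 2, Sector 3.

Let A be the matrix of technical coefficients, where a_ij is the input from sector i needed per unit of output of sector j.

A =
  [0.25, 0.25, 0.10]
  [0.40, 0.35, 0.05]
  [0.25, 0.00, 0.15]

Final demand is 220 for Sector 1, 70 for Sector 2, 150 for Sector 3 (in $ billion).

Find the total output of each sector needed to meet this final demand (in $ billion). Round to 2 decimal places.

x_1 = 477.58, x_2 = 425.97, x_3 = 316.94

I − A =
  [   0.75    -0.25    -0.10]
  [  -0.40     0.65    -0.05]
  [  -0.25     0.00     0.85]
Cofactors of I−A, C_ij = (−1)^(i+j)·(minor ij) (rows/columns in the sector order above):
  C_11 = (0.65)(0.85) − (-0.05)(0.00) = 0.5525
  C_12 = −[(-0.40)(0.85) − (-0.05)(-0.25)] = 0.3525
  C_13 = (-0.40)(0.00) − (0.65)(-0.25) = 0.1625
  C_21 = −[(-0.25)(0.85) − (-0.10)(0.00)] = 0.2125
  C_22 = (0.75)(0.85) − (-0.10)(-0.25) = 0.6125
  C_23 = −[(0.75)(0.00) − (-0.25)(-0.25)] = 0.0625
  C_31 = (-0.25)(-0.05) − (-0.10)(0.65) = 0.0775
  C_32 = −[(0.75)(-0.05) − (-0.10)(-0.40)] = 0.0775
  C_33 = (0.75)(0.65) − (-0.25)(-0.40) = 0.3875
det(I−A) = Σ_j (I−A)_1j·C_1j = (0.75)(0.5525) + (-0.25)(0.3525) + (-0.10)(0.1625) = 0.3100
adj(I−A) = Cᵀ =
  [ 0.5525   0.2125   0.0775]
  [ 0.3525   0.6125   0.0775]
  [ 0.1625   0.0625   0.3875]
(I − A)⁻¹ = adj(I−A) / det(I−A) ≈
  [   1.7823     0.6855     0.2500]
  [   1.1371     1.9758     0.2500]
  [   0.5242     0.2016     1.2500]
x = (I − A)⁻¹ d = adj(I−A)·d / det(I−A), with det(I−A) = 0.3100:
  x_1 = (0.5525·220 + 0.2125·70 + 0.0775·150) / 0.3100 = 148.05 / 0.3100 ≈ 477.58
  x_2 = (0.3525·220 + 0.6125·70 + 0.0775·150) / 0.3100 = 132.05 / 0.3100 ≈ 425.97
  x_3 = (0.1625·220 + 0.0625·70 + 0.3875·150) / 0.3100 = 98.25 / 0.3100 ≈ 316.94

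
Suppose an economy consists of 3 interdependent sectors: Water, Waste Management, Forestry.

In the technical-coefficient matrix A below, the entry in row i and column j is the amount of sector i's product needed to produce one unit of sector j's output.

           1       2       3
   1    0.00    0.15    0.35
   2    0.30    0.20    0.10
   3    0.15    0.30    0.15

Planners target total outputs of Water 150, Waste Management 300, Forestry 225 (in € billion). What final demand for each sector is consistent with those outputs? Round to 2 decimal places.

I − A =
  [   1.00    -0.15    -0.35]
  [  -0.30     0.80    -0.10]
  [  -0.15    -0.30     0.85]
d = (I − A) x:
  d_1 = (+1.00)·150 + (-0.15)·300 + (-0.35)·225 = 26.25
  d_2 = (-0.30)·150 + (+0.80)·300 + (-0.10)·225 = 172.50
  d_3 = (-0.15)·150 + (-0.30)·300 + (+0.85)·225 = 78.75

d_1 = 26.25, d_2 = 172.50, d_3 = 78.75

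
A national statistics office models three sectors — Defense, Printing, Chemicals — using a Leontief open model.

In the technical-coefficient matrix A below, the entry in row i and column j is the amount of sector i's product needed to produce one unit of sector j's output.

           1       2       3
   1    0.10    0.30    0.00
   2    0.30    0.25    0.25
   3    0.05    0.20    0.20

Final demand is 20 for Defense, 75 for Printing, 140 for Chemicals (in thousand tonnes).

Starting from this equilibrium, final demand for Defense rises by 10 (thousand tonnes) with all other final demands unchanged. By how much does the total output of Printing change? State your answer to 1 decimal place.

Δx_2 = 6.0

I − A =
  [   0.90    -0.30     0.00]
  [  -0.30     0.75    -0.25]
  [  -0.05    -0.20     0.80]
Cofactors of I−A, C_ij = (−1)^(i+j)·(minor ij) (rows/columns in the sector order above):
  C_11 = (0.75)(0.80) − (-0.25)(-0.20) = 0.5500
  C_12 = −[(-0.30)(0.80) − (-0.25)(-0.05)] = 0.2525
  C_13 = (-0.30)(-0.20) − (0.75)(-0.05) = 0.0975
  C_21 = −[(-0.30)(0.80) − (0.00)(-0.20)] = 0.2400
  C_22 = (0.90)(0.80) − (0.00)(-0.05) = 0.7200
  C_23 = −[(0.90)(-0.20) − (-0.30)(-0.05)] = 0.1950
  C_31 = (-0.30)(-0.25) − (0.00)(0.75) = 0.0750
  C_32 = −[(0.90)(-0.25) − (0.00)(-0.30)] = 0.2250
  C_33 = (0.90)(0.75) − (-0.30)(-0.30) = 0.5850
det(I−A) = Σ_j (I−A)_1j·C_1j = (0.90)(0.5500) + (-0.30)(0.2525) + (0.00)(0.0975) = 0.41925
adj(I−A) = Cᵀ =
  [ 0.5500   0.2400   0.0750]
  [ 0.2525   0.7200   0.2250]
  [ 0.0975   0.1950   0.5850]
(I − A)⁻¹ = adj(I−A) / det(I−A) ≈
  [   1.3119     0.5725     0.1789]
  [   0.6023     1.7174     0.5367]
  [   0.2326     0.4651     1.3953]
Δx = (I − A)⁻¹ Δd with Δd having +10 in the Defense component and 0 elsewhere.
So Δx_2 = L_21 · (+10), where L_21 = adj(I−A)_21 / det(I−A) = 0.2525 / 0.41925.
Δx_2 = 0.2525 × (+10) / 0.41925 = 2.525 / 0.41925 ≈ 6.0.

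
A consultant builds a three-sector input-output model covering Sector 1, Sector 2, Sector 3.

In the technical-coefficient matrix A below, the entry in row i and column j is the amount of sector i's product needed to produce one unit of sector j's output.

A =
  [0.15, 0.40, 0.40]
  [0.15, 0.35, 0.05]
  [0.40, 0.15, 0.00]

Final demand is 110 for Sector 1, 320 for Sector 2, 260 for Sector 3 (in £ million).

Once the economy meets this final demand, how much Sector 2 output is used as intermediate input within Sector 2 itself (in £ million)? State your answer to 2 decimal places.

I − A =
  [   0.85    -0.40    -0.40]
  [  -0.15     0.65    -0.05]
  [  -0.40    -0.15     1.00]
Cofactors of I−A, C_ij = (−1)^(i+j)·(minor ij) (rows/columns in the sector order above):
  C_11 = (0.65)(1.00) − (-0.05)(-0.15) = 0.6425
  C_12 = −[(-0.15)(1.00) − (-0.05)(-0.40)] = 0.1700
  C_13 = (-0.15)(-0.15) − (0.65)(-0.40) = 0.2825
  C_21 = −[(-0.40)(1.00) − (-0.40)(-0.15)] = 0.4600
  C_22 = (0.85)(1.00) − (-0.40)(-0.40) = 0.6900
  C_23 = −[(0.85)(-0.15) − (-0.40)(-0.40)] = 0.2875
  C_31 = (-0.40)(-0.05) − (-0.40)(0.65) = 0.2800
  C_32 = −[(0.85)(-0.05) − (-0.40)(-0.15)] = 0.1025
  C_33 = (0.85)(0.65) − (-0.40)(-0.15) = 0.4925
det(I−A) = Σ_j (I−A)_1j·C_1j = (0.85)(0.6425) + (-0.40)(0.1700) + (-0.40)(0.2825) = 0.365125
adj(I−A) = Cᵀ =
  [ 0.6425   0.4600   0.2800]
  [ 0.1700   0.6900   0.1025]
  [ 0.2825   0.2875   0.4925]
(I − A)⁻¹ = adj(I−A) / det(I−A) ≈
  [   1.7597     1.2598     0.7669]
  [   0.4656     1.8898     0.2807]
  [   0.7737     0.7874     1.3489]
First solve x = (I − A)⁻¹ d = adj(I−A)·d / det(I−A); in particular x_2 = (0.1700·110 + 0.6900·320 + 0.1025·260) / 0.365125 = 266.15 / 0.365125 ≈ 728.9284.
Intermediate flow from 2 to 2: z_22 = a_22 · x_2 = 0.35 × 266.15 / 0.365125 = 93.1525 / 0.365125 ≈ 255.12.

z_22 = 255.12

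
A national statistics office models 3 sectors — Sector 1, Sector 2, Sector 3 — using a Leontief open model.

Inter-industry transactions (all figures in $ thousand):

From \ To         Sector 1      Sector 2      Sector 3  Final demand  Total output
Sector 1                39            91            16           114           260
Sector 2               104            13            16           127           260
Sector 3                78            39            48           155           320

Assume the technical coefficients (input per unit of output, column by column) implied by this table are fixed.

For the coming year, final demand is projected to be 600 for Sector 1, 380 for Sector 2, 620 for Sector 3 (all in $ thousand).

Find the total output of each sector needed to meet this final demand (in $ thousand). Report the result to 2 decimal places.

x_1 = 1181.43, x_2 = 966.76, x_3 = 1316.99

Technical coefficients a_ij = z_ij / X_j:
  a_11 = 39/260 = 0.15, a_21 = 104/260 = 0.40, a_31 = 78/260 = 0.30
  a_12 = 91/260 = 0.35, a_22 = 13/260 = 0.05, a_32 = 39/260 = 0.15
  a_13 = 16/320 = 0.05, a_23 = 16/320 = 0.05, a_33 = 48/320 = 0.15
I − A =
  [   0.85    -0.35    -0.05]
  [  -0.40     0.95    -0.05]
  [  -0.30    -0.15     0.85]
Cofactors of I−A, C_ij = (−1)^(i+j)·(minor ij) (rows/columns in the sector order above):
  C_11 = (0.95)(0.85) − (-0.05)(-0.15) = 0.8000
  C_12 = −[(-0.40)(0.85) − (-0.05)(-0.30)] = 0.3550
  C_13 = (-0.40)(-0.15) − (0.95)(-0.30) = 0.3450
  C_21 = −[(-0.35)(0.85) − (-0.05)(-0.15)] = 0.3050
  C_22 = (0.85)(0.85) − (-0.05)(-0.30) = 0.7075
  C_23 = −[(0.85)(-0.15) − (-0.35)(-0.30)] = 0.2325
  C_31 = (-0.35)(-0.05) − (-0.05)(0.95) = 0.0650
  C_32 = −[(0.85)(-0.05) − (-0.05)(-0.40)] = 0.0625
  C_33 = (0.85)(0.95) − (-0.35)(-0.40) = 0.6675
det(I−A) = Σ_j (I−A)_1j·C_1j = (0.85)(0.8000) + (-0.35)(0.3550) + (-0.05)(0.3450) = 0.5385
adj(I−A) = Cᵀ =
  [ 0.8000   0.3050   0.0650]
  [ 0.3550   0.7075   0.0625]
  [ 0.3450   0.2325   0.6675]
(I − A)⁻¹ = adj(I−A) / det(I−A) ≈
  [   1.4856     0.5664     0.1207]
  [   0.6592     1.3138     0.1161]
  [   0.6407     0.4318     1.2396]
x = (I − A)⁻¹ d = adj(I−A)·d / det(I−A), with det(I−A) = 0.5385:
  x_1 = (0.8000·600 + 0.3050·380 + 0.0650·620) / 0.5385 = 636.20 / 0.5385 ≈ 1181.43
  x_2 = (0.3550·600 + 0.7075·380 + 0.0625·620) / 0.5385 = 520.60 / 0.5385 ≈ 966.76
  x_3 = (0.3450·600 + 0.2325·380 + 0.6675·620) / 0.5385 = 709.20 / 0.5385 ≈ 1316.99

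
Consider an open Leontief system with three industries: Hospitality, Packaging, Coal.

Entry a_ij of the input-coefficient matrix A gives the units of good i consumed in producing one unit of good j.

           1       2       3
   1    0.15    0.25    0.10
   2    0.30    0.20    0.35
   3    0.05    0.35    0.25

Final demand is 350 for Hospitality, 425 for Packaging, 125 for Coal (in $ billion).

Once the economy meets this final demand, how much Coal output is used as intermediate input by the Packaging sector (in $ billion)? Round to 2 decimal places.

I − A =
  [   0.85    -0.25    -0.10]
  [  -0.30     0.80    -0.35]
  [  -0.05    -0.35     0.75]
Cofactors of I−A, C_ij = (−1)^(i+j)·(minor ij) (rows/columns in the sector order above):
  C_11 = (0.80)(0.75) − (-0.35)(-0.35) = 0.4775
  C_12 = −[(-0.30)(0.75) − (-0.35)(-0.05)] = 0.2425
  C_13 = (-0.30)(-0.35) − (0.80)(-0.05) = 0.1450
  C_21 = −[(-0.25)(0.75) − (-0.10)(-0.35)] = 0.2225
  C_22 = (0.85)(0.75) − (-0.10)(-0.05) = 0.6325
  C_23 = −[(0.85)(-0.35) − (-0.25)(-0.05)] = 0.3100
  C_31 = (-0.25)(-0.35) − (-0.10)(0.80) = 0.1675
  C_32 = −[(0.85)(-0.35) − (-0.10)(-0.30)] = 0.3275
  C_33 = (0.85)(0.80) − (-0.25)(-0.30) = 0.6050
det(I−A) = Σ_j (I−A)_1j·C_1j = (0.85)(0.4775) + (-0.25)(0.2425) + (-0.10)(0.1450) = 0.33075
adj(I−A) = Cᵀ =
  [ 0.4775   0.2225   0.1675]
  [ 0.2425   0.6325   0.3275]
  [ 0.1450   0.3100   0.6050]
(I − A)⁻¹ = adj(I−A) / det(I−A) ≈
  [   1.4437     0.6727     0.5064]
  [   0.7332     1.9123     0.9902]
  [   0.4384     0.9373     1.8292]
First solve x = (I − A)⁻¹ d = adj(I−A)·d / det(I−A); in particular x_2 = (0.2425·350 + 0.6325·425 + 0.3275·125) / 0.33075 = 394.625 / 0.33075 ≈ 1193.1217.
Intermediate flow from 3 to 2: z_32 = a_32 · x_2 = 0.35 × 394.625 / 0.33075 = 138.11875 / 0.33075 ≈ 417.59.

z_32 = 417.59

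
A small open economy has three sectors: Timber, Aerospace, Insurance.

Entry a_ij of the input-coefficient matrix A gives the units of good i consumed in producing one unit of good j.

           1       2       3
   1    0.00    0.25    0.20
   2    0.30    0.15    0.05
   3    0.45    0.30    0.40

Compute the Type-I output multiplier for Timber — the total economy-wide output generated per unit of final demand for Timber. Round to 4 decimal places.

I − A =
  [   1.00    -0.25    -0.20]
  [  -0.30     0.85    -0.05]
  [  -0.45    -0.30     0.60]
Cofactors of I−A, C_ij = (−1)^(i+j)·(minor ij) (rows/columns in the sector order above):
  C_11 = (0.85)(0.60) − (-0.05)(-0.30) = 0.4950
  C_12 = −[(-0.30)(0.60) − (-0.05)(-0.45)] = 0.2025
  C_13 = (-0.30)(-0.30) − (0.85)(-0.45) = 0.4725
  C_21 = −[(-0.25)(0.60) − (-0.20)(-0.30)] = 0.2100
  C_22 = (1.00)(0.60) − (-0.20)(-0.45) = 0.5100
  C_23 = −[(1.00)(-0.30) − (-0.25)(-0.45)] = 0.4125
  C_31 = (-0.25)(-0.05) − (-0.20)(0.85) = 0.1825
  C_32 = −[(1.00)(-0.05) − (-0.20)(-0.30)] = 0.1100
  C_33 = (1.00)(0.85) − (-0.25)(-0.30) = 0.7750
det(I−A) = Σ_j (I−A)_1j·C_1j = (1.00)(0.4950) + (-0.25)(0.2025) + (-0.20)(0.4725) = 0.349875
adj(I−A) = Cᵀ =
  [ 0.4950   0.2100   0.1825]
  [ 0.2025   0.5100   0.1100]
  [ 0.4725   0.4125   0.7750]
(I − A)⁻¹ = adj(I−A) / det(I−A) ≈
  [   1.41479     0.60021     0.52161]
  [   0.57878     1.45766     0.31440]
  [   1.35048     1.17899     2.21508]
The output multiplier for sector j is the column-j sum of the Leontief inverse (I − A)⁻¹ = adj(I−A) / det(I−A).
Column 1 of adj(I−A): (0.4950, 0.2025, 0.4725); det(I−A) = 0.349875.
m_1 = (0.4950 + 0.2025 + 0.4725) / 0.349875 = 1.17 / 0.349875 ≈ 3.3441.

m_1 = 3.3441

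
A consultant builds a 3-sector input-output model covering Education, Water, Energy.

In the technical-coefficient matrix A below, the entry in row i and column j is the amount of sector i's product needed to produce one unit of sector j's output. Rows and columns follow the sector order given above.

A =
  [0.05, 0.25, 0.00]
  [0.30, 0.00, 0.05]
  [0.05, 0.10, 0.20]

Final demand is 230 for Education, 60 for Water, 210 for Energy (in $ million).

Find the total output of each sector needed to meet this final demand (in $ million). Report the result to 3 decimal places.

I − A =
  [   0.95    -0.25     0.00]
  [  -0.30     1.00    -0.05]
  [  -0.05    -0.10     0.80]
Cofactors of I−A, C_ij = (−1)^(i+j)·(minor ij) (rows/columns in the sector order above):
  C_11 = (1.00)(0.80) − (-0.05)(-0.10) = 0.7950
  C_12 = −[(-0.30)(0.80) − (-0.05)(-0.05)] = 0.2425
  C_13 = (-0.30)(-0.10) − (1.00)(-0.05) = 0.0800
  C_21 = −[(-0.25)(0.80) − (0.00)(-0.10)] = 0.2000
  C_22 = (0.95)(0.80) − (0.00)(-0.05) = 0.7600
  C_23 = −[(0.95)(-0.10) − (-0.25)(-0.05)] = 0.1075
  C_31 = (-0.25)(-0.05) − (0.00)(1.00) = 0.0125
  C_32 = −[(0.95)(-0.05) − (0.00)(-0.30)] = 0.0475
  C_33 = (0.95)(1.00) − (-0.25)(-0.30) = 0.8750
det(I−A) = Σ_j (I−A)_1j·C_1j = (0.95)(0.7950) + (-0.25)(0.2425) + (0.00)(0.0800) = 0.694625
adj(I−A) = Cᵀ =
  [ 0.7950   0.2000   0.0125]
  [ 0.2425   0.7600   0.0475]
  [ 0.0800   0.1075   0.8750]
(I − A)⁻¹ = adj(I−A) / det(I−A) ≈
  [   1.1445     0.2879     0.0180]
  [   0.3491     1.0941     0.0684]
  [   0.1152     0.1548     1.2597]
x = (I − A)⁻¹ d = adj(I−A)·d / det(I−A), with det(I−A) = 0.694625:
  x_1 = (0.7950·230 + 0.2000·60 + 0.0125·210) / 0.694625 = 197.475 / 0.694625 ≈ 284.290
  x_2 = (0.2425·230 + 0.7600·60 + 0.0475·210) / 0.694625 = 111.35 / 0.694625 ≈ 160.302
  x_3 = (0.0800·230 + 0.1075·60 + 0.8750·210) / 0.694625 = 208.60 / 0.694625 ≈ 300.306

x_1 = 284.290, x_2 = 160.302, x_3 = 300.306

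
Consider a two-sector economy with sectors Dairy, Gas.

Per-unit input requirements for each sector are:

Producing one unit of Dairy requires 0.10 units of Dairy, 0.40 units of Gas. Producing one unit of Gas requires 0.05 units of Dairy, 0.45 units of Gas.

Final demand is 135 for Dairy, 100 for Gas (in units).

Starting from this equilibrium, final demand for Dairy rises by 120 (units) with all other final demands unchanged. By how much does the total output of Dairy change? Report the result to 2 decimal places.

Δx_1 = 138.95

I − A =
  [   0.90    -0.05]
  [  -0.40     0.55]
det(I−A) = (0.90)(0.55) − (-0.05)(-0.40) = 0.4750
adj(I−A) = [[0.55, 0.05], [0.40, 0.90]]
(I − A)⁻¹ = adj(I−A) / det(I−A) ≈
  [   1.1579     0.1053]
  [   0.8421     1.8947]
Δx = (I − A)⁻¹ Δd with Δd having +120 in the Dairy component and 0 elsewhere.
So Δx_1 = L_11 · (+120), where L_11 = adj(I−A)_11 / det(I−A) = 0.55 / 0.4750.
Δx_1 = 0.55 × (+120) / 0.4750 = 66.00 / 0.4750 ≈ 138.95.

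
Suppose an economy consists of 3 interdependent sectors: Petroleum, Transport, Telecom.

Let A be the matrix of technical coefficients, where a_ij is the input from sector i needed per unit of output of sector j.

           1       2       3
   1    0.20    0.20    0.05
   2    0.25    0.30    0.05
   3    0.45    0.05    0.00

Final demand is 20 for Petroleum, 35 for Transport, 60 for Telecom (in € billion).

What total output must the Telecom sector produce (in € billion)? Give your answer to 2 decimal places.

I − A =
  [   0.80    -0.20    -0.05]
  [  -0.25     0.70    -0.05]
  [  -0.45    -0.05     1.00]
Cofactors of I−A, C_ij = (−1)^(i+j)·(minor ij) (rows/columns in the sector order above):
  C_11 = (0.70)(1.00) − (-0.05)(-0.05) = 0.6975
  C_12 = −[(-0.25)(1.00) − (-0.05)(-0.45)] = 0.2725
  C_13 = (-0.25)(-0.05) − (0.70)(-0.45) = 0.3275
  C_21 = −[(-0.20)(1.00) − (-0.05)(-0.05)] = 0.2025
  C_22 = (0.80)(1.00) − (-0.05)(-0.45) = 0.7775
  C_23 = −[(0.80)(-0.05) − (-0.20)(-0.45)] = 0.1300
  C_31 = (-0.20)(-0.05) − (-0.05)(0.70) = 0.0450
  C_32 = −[(0.80)(-0.05) − (-0.05)(-0.25)] = 0.0525
  C_33 = (0.80)(0.70) − (-0.20)(-0.25) = 0.5100
det(I−A) = Σ_j (I−A)_1j·C_1j = (0.80)(0.6975) + (-0.20)(0.2725) + (-0.05)(0.3275) = 0.487125
adj(I−A) = Cᵀ =
  [ 0.6975   0.2025   0.0450]
  [ 0.2725   0.7775   0.0525]
  [ 0.3275   0.1300   0.5100]
(I − A)⁻¹ = adj(I−A) / det(I−A) ≈
  [   1.4319     0.4157     0.0924]
  [   0.5594     1.5961     0.1078]
  [   0.6723     0.2669     1.0470]
x = (I − A)⁻¹ d = adj(I−A)·d / det(I−A), with det(I−A) = 0.487125:
  x_1 = (0.6975·20 + 0.2025·35 + 0.0450·60) / 0.487125 = 23.7375 / 0.487125 ≈ 48.73
  x_2 = (0.2725·20 + 0.7775·35 + 0.0525·60) / 0.487125 = 35.8125 / 0.487125 ≈ 73.52
  x_3 = (0.3275·20 + 0.1300·35 + 0.5100·60) / 0.487125 = 41.70 / 0.487125 ≈ 85.60

x_3 = 85.60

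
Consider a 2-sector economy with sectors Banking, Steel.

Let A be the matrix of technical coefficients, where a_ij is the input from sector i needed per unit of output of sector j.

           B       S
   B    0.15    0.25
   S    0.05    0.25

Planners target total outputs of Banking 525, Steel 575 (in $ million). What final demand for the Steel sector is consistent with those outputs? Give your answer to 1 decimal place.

d_S = 405.0

I − A =
  [   0.85    -0.25]
  [  -0.05     0.75]
d = (I − A) x:
  d_B = (+0.85)·525 + (-0.25)·575 = 302.5
  d_S = (-0.05)·525 + (+0.75)·575 = 405.0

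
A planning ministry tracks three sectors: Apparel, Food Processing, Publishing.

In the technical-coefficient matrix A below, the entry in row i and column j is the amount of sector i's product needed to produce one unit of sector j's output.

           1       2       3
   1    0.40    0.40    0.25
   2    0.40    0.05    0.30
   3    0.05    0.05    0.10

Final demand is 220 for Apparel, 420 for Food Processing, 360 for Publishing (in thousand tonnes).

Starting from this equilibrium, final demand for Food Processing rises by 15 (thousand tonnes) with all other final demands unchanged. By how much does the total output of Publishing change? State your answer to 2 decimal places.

I − A =
  [   0.60    -0.40    -0.25]
  [  -0.40     0.95    -0.30]
  [  -0.05    -0.05     0.90]
Cofactors of I−A, C_ij = (−1)^(i+j)·(minor ij) (rows/columns in the sector order above):
  C_11 = (0.95)(0.90) − (-0.30)(-0.05) = 0.8400
  C_12 = −[(-0.40)(0.90) − (-0.30)(-0.05)] = 0.3750
  C_13 = (-0.40)(-0.05) − (0.95)(-0.05) = 0.0675
  C_21 = −[(-0.40)(0.90) − (-0.25)(-0.05)] = 0.3725
  C_22 = (0.60)(0.90) − (-0.25)(-0.05) = 0.5275
  C_23 = −[(0.60)(-0.05) − (-0.40)(-0.05)] = 0.0500
  C_31 = (-0.40)(-0.30) − (-0.25)(0.95) = 0.3575
  C_32 = −[(0.60)(-0.30) − (-0.25)(-0.40)] = 0.2800
  C_33 = (0.60)(0.95) − (-0.40)(-0.40) = 0.4100
det(I−A) = Σ_j (I−A)_1j·C_1j = (0.60)(0.8400) + (-0.40)(0.3750) + (-0.25)(0.0675) = 0.337125
adj(I−A) = Cᵀ =
  [ 0.8400   0.3725   0.3575]
  [ 0.3750   0.5275   0.2800]
  [ 0.0675   0.0500   0.4100]
(I − A)⁻¹ = adj(I−A) / det(I−A) ≈
  [   2.4917     1.1049     1.0604]
  [   1.1123     1.5647     0.8306]
  [   0.2002     0.1483     1.2162]
Δx = (I − A)⁻¹ Δd with Δd having +15 in the Food Processing component and 0 elsewhere.
So Δx_3 = L_32 · (+15), where L_32 = adj(I−A)_32 / det(I−A) = 0.0500 / 0.337125.
Δx_3 = 0.0500 × (+15) / 0.337125 = 0.75 / 0.337125 ≈ 2.22.

Δx_3 = 2.22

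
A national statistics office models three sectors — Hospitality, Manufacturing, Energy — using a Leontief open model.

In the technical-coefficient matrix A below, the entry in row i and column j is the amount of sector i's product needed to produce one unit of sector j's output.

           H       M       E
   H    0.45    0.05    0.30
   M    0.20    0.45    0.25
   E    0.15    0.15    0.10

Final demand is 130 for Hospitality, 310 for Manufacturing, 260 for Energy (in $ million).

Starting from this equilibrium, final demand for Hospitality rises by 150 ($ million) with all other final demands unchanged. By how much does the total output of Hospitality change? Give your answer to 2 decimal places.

I − A =
  [   0.55    -0.05    -0.30]
  [  -0.20     0.55    -0.25]
  [  -0.15    -0.15     0.90]
Cofactors of I−A, C_ij = (−1)^(i+j)·(minor ij) (rows/columns in the sector order above):
  C_11 = (0.55)(0.90) − (-0.25)(-0.15) = 0.4575
  C_12 = −[(-0.20)(0.90) − (-0.25)(-0.15)] = 0.2175
  C_13 = (-0.20)(-0.15) − (0.55)(-0.15) = 0.1125
  C_21 = −[(-0.05)(0.90) − (-0.30)(-0.15)] = 0.0900
  C_22 = (0.55)(0.90) − (-0.30)(-0.15) = 0.4500
  C_23 = −[(0.55)(-0.15) − (-0.05)(-0.15)] = 0.0900
  C_31 = (-0.05)(-0.25) − (-0.30)(0.55) = 0.1775
  C_32 = −[(0.55)(-0.25) − (-0.30)(-0.20)] = 0.1975
  C_33 = (0.55)(0.55) − (-0.05)(-0.20) = 0.2925
det(I−A) = Σ_j (I−A)_1j·C_1j = (0.55)(0.4575) + (-0.05)(0.2175) + (-0.30)(0.1125) = 0.2070
adj(I−A) = Cᵀ =
  [ 0.4575   0.0900   0.1775]
  [ 0.2175   0.4500   0.1975]
  [ 0.1125   0.0900   0.2925]
(I − A)⁻¹ = adj(I−A) / det(I−A) ≈
  [   2.2101     0.4348     0.8575]
  [   1.0507     2.1739     0.9541]
  [   0.5435     0.4348     1.4130]
Δx = (I − A)⁻¹ Δd with Δd having +150 in the Hospitality component and 0 elsewhere.
So Δx_H = L_HH · (+150), where L_HH = adj(I−A)_HH / det(I−A) = 0.4575 / 0.2070.
Δx_H = 0.4575 × (+150) / 0.2070 = 68.625 / 0.2070 ≈ 331.52.

Δx_H = 331.52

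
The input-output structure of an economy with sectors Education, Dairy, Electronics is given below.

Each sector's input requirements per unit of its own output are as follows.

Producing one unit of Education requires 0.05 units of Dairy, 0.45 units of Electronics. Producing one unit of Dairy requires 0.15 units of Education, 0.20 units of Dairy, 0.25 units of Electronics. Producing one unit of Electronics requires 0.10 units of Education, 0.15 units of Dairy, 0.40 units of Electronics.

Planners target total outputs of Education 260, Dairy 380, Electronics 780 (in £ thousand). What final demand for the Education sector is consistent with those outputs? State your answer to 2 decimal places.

I − A =
  [   1.00    -0.15    -0.10]
  [  -0.05     0.80    -0.15]
  [  -0.45    -0.25     0.60]
d = (I − A) x:
  d_1 = (+1.00)·260 + (-0.15)·380 + (-0.10)·780 = 125.00
  d_2 = (-0.05)·260 + (+0.80)·380 + (-0.15)·780 = 174.00
  d_3 = (-0.45)·260 + (-0.25)·380 + (+0.60)·780 = 256.00

d_1 = 125.00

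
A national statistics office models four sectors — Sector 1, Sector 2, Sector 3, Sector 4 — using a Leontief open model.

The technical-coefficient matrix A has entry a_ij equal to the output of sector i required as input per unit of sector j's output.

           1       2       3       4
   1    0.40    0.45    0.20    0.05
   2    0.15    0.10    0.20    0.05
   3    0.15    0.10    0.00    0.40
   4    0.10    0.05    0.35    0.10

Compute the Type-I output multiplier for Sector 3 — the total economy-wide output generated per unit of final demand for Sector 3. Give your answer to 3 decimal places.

I − A =
  [   0.60    -0.45    -0.20    -0.05]
  [  -0.15     0.90    -0.20    -0.05]
  [  -0.15    -0.10     1.00    -0.40]
  [  -0.10    -0.05    -0.35     0.90]
Compute the cofactors C_ij = (−1)^(i+j)·(3×3 minor ij) of I−A; the adjugate is their transpose:
adj(I−A) = Cᵀ =
  [ 0.657750   0.368250   0.266625   0.175500]
  [ 0.156625   0.413375   0.148125   0.097500]
  [ 0.174125   0.144625   0.416625   0.202875]
  [ 0.149500   0.120125   0.199875   0.417000]
det(I−A) = Σ_j (I−A)_1j·C_1j = (0.60)(0.657750) + (-0.45)(0.156625) + (-0.20)(0.174125) + (-0.05)(0.149500) = 0.28186875
(I − A)⁻¹ = adj(I−A) / det(I−A) ≈
  [   2.3335     1.3065     0.9459     0.6226]
  [   0.5557     1.4666     0.5255     0.3459]
  [   0.6178     0.5131     1.4781     0.7197]
  [   0.5304     0.4262     0.7091     1.4794]
The output multiplier for sector j is the column-j sum of the Leontief inverse (I − A)⁻¹ = adj(I−A) / det(I−A).
Column 3 of adj(I−A): (0.266625, 0.148125, 0.416625, 0.199875); det(I−A) = 0.28186875.
m_3 = (0.266625 + 0.148125 + 0.416625 + 0.199875) / 0.28186875 = 1.03125 / 0.28186875 ≈ 3.659.

m_3 = 3.659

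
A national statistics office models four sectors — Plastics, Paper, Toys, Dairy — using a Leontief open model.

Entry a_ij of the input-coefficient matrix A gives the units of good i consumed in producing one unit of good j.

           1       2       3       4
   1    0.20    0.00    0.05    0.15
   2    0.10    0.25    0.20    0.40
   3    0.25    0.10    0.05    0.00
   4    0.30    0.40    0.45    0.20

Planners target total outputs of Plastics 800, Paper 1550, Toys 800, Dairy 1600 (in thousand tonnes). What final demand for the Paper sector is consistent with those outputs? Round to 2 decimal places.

I − A =
  [   0.80     0.00    -0.05    -0.15]
  [  -0.10     0.75    -0.20    -0.40]
  [  -0.25    -0.10     0.95     0.00]
  [  -0.30    -0.40    -0.45     0.80]
d = (I − A) x:
  d_1 = (+0.80)·800 + (+0.00)·1550 + (-0.05)·800 + (-0.15)·1600 = 360.00
  d_2 = (-0.10)·800 + (+0.75)·1550 + (-0.20)·800 + (-0.40)·1600 = 282.50
  d_3 = (-0.25)·800 + (-0.10)·1550 + (+0.95)·800 + (+0.00)·1600 = 405.00
  d_4 = (-0.30)·800 + (-0.40)·1550 + (-0.45)·800 + (+0.80)·1600 = 60.00

d_2 = 282.50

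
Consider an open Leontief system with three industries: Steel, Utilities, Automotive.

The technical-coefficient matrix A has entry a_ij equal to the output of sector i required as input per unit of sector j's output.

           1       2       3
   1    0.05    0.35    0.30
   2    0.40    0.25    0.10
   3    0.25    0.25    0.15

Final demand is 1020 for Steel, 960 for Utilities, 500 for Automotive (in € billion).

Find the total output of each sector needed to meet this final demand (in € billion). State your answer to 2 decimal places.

x_1 = 3023.72, x_2 = 3215.77, x_3 = 2423.38

I − A =
  [   0.95    -0.35    -0.30]
  [  -0.40     0.75    -0.10]
  [  -0.25    -0.25     0.85]
Cofactors of I−A, C_ij = (−1)^(i+j)·(minor ij) (rows/columns in the sector order above):
  C_11 = (0.75)(0.85) − (-0.10)(-0.25) = 0.6125
  C_12 = −[(-0.40)(0.85) − (-0.10)(-0.25)] = 0.3650
  C_13 = (-0.40)(-0.25) − (0.75)(-0.25) = 0.2875
  C_21 = −[(-0.35)(0.85) − (-0.30)(-0.25)] = 0.3725
  C_22 = (0.95)(0.85) − (-0.30)(-0.25) = 0.7325
  C_23 = −[(0.95)(-0.25) − (-0.35)(-0.25)] = 0.3250
  C_31 = (-0.35)(-0.10) − (-0.30)(0.75) = 0.2600
  C_32 = −[(0.95)(-0.10) − (-0.30)(-0.40)] = 0.2150
  C_33 = (0.95)(0.75) − (-0.35)(-0.40) = 0.5725
det(I−A) = Σ_j (I−A)_1j·C_1j = (0.95)(0.6125) + (-0.35)(0.3650) + (-0.30)(0.2875) = 0.367875
adj(I−A) = Cᵀ =
  [ 0.6125   0.3725   0.2600]
  [ 0.3650   0.7325   0.2150]
  [ 0.2875   0.3250   0.5725]
(I − A)⁻¹ = adj(I−A) / det(I−A) ≈
  [   1.6650     1.0126     0.7068]
  [   0.9922     1.9912     0.5844]
  [   0.7815     0.8835     1.5562]
x = (I − A)⁻¹ d = adj(I−A)·d / det(I−A), with det(I−A) = 0.367875:
  x_1 = (0.6125·1020 + 0.3725·960 + 0.2600·500) / 0.367875 = 1112.35 / 0.367875 ≈ 3023.72
  x_2 = (0.3650·1020 + 0.7325·960 + 0.2150·500) / 0.367875 = 1183.00 / 0.367875 ≈ 3215.77
  x_3 = (0.2875·1020 + 0.3250·960 + 0.5725·500) / 0.367875 = 891.50 / 0.367875 ≈ 2423.38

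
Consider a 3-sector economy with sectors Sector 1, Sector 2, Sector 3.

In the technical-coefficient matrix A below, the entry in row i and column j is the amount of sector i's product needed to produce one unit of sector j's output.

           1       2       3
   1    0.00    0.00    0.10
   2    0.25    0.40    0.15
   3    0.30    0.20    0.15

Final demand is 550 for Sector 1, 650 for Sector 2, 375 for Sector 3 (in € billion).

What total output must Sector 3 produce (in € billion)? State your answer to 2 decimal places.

x_3 = 1053.61

I − A =
  [   1.00     0.00    -0.10]
  [  -0.25     0.60    -0.15]
  [  -0.30    -0.20     0.85]
Cofactors of I−A, C_ij = (−1)^(i+j)·(minor ij) (rows/columns in the sector order above):
  C_11 = (0.60)(0.85) − (-0.15)(-0.20) = 0.4800
  C_12 = −[(-0.25)(0.85) − (-0.15)(-0.30)] = 0.2575
  C_13 = (-0.25)(-0.20) − (0.60)(-0.30) = 0.2300
  C_21 = −[(0.00)(0.85) − (-0.10)(-0.20)] = 0.0200
  C_22 = (1.00)(0.85) − (-0.10)(-0.30) = 0.8200
  C_23 = −[(1.00)(-0.20) − (0.00)(-0.30)] = 0.2000
  C_31 = (0.00)(-0.15) − (-0.10)(0.60) = 0.0600
  C_32 = −[(1.00)(-0.15) − (-0.10)(-0.25)] = 0.1750
  C_33 = (1.00)(0.60) − (0.00)(-0.25) = 0.6000
det(I−A) = Σ_j (I−A)_1j·C_1j = (1.00)(0.4800) + (0.00)(0.2575) + (-0.10)(0.2300) = 0.4570
adj(I−A) = Cᵀ =
  [ 0.4800   0.0200   0.0600]
  [ 0.2575   0.8200   0.1750]
  [ 0.2300   0.2000   0.6000]
(I − A)⁻¹ = adj(I−A) / det(I−A) ≈
  [   1.0503     0.0438     0.1313]
  [   0.5635     1.7943     0.3829]
  [   0.5033     0.4376     1.3129]
x = (I − A)⁻¹ d = adj(I−A)·d / det(I−A), with det(I−A) = 0.4570:
  x_1 = (0.4800·550 + 0.0200·650 + 0.0600·375) / 0.4570 = 299.50 / 0.4570 ≈ 655.36
  x_2 = (0.2575·550 + 0.8200·650 + 0.1750·375) / 0.4570 = 740.25 / 0.4570 ≈ 1619.80
  x_3 = (0.2300·550 + 0.2000·650 + 0.6000·375) / 0.4570 = 481.50 / 0.4570 ≈ 1053.61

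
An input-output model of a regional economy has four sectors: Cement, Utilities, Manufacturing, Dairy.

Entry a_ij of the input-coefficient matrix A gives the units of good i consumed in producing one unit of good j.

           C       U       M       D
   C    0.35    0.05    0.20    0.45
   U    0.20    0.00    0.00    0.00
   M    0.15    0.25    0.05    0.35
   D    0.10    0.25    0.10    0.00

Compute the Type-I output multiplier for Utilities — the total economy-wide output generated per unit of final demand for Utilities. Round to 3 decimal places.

I − A =
  [   0.65    -0.05    -0.20    -0.45]
  [  -0.20     1.00     0.00     0.00]
  [  -0.15    -0.25     0.95    -0.35]
  [  -0.10    -0.25    -0.10     1.00]
Compute the cofactors C_ij = (−1)^(i+j)·(3×3 minor ij) of I−A; the adjugate is their transpose:
adj(I−A) = Cᵀ =
  [ 0.915000   0.231375   0.245000   0.497500]
  [ 0.183000   0.508250   0.049000   0.099500]
  [ 0.252500   0.234250   0.572500   0.314000]
  [ 0.162500   0.173625   0.094000   0.568000]
det(I−A) = Σ_j (I−A)_1j·C_1j = (0.65)(0.915000) + (-0.05)(0.183000) + (-0.20)(0.252500) + (-0.45)(0.162500) = 0.461975
(I − A)⁻¹ = adj(I−A) / det(I−A) ≈
  [   1.9806     0.5008     0.5303     1.0769]
  [   0.3961     1.1002     0.1061     0.2154]
  [   0.5466     0.5071     1.2392     0.6797]
  [   0.3518     0.3758     0.2035     1.2295]
The output multiplier for sector j is the column-j sum of the Leontief inverse (I − A)⁻¹ = adj(I−A) / det(I−A).
Column U of adj(I−A): (0.231375, 0.508250, 0.234250, 0.173625); det(I−A) = 0.461975.
m_U = (0.231375 + 0.508250 + 0.234250 + 0.173625) / 0.461975 = 1.1475 / 0.461975 ≈ 2.484.

m_U = 2.484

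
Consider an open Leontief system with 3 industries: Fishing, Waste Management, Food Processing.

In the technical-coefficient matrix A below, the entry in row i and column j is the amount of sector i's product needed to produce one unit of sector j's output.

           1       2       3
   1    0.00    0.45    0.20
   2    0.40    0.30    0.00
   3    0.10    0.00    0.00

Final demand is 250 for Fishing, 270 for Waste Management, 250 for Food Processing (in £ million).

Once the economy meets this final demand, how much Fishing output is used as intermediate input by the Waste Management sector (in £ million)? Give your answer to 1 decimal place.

z_12 = 342.0

I − A =
  [   1.00    -0.45    -0.20]
  [  -0.40     0.70     0.00]
  [  -0.10     0.00     1.00]
Cofactors of I−A, C_ij = (−1)^(i+j)·(minor ij) (rows/columns in the sector order above):
  C_11 = (0.70)(1.00) − (0.00)(0.00) = 0.7000
  C_12 = −[(-0.40)(1.00) − (0.00)(-0.10)] = 0.4000
  C_13 = (-0.40)(0.00) − (0.70)(-0.10) = 0.0700
  C_21 = −[(-0.45)(1.00) − (-0.20)(0.00)] = 0.4500
  C_22 = (1.00)(1.00) − (-0.20)(-0.10) = 0.9800
  C_23 = −[(1.00)(0.00) − (-0.45)(-0.10)] = 0.0450
  C_31 = (-0.45)(0.00) − (-0.20)(0.70) = 0.1400
  C_32 = −[(1.00)(0.00) − (-0.20)(-0.40)] = 0.0800
  C_33 = (1.00)(0.70) − (-0.45)(-0.40) = 0.5200
det(I−A) = Σ_j (I−A)_1j·C_1j = (1.00)(0.7000) + (-0.45)(0.4000) + (-0.20)(0.0700) = 0.5060
adj(I−A) = Cᵀ =
  [ 0.7000   0.4500   0.1400]
  [ 0.4000   0.9800   0.0800]
  [ 0.0700   0.0450   0.5200]
(I − A)⁻¹ = adj(I−A) / det(I−A) ≈
  [   1.3834     0.8893     0.2767]
  [   0.7905     1.9368     0.1581]
  [   0.1383     0.0889     1.0277]
First solve x = (I − A)⁻¹ d = adj(I−A)·d / det(I−A); in particular x_2 = (0.4000·250 + 0.9800·270 + 0.0800·250) / 0.5060 = 384.60 / 0.5060 ≈ 760.079.
Intermediate flow from 1 to 2: z_12 = a_12 · x_2 = 0.45 × 384.60 / 0.5060 = 173.07 / 0.5060 ≈ 342.0.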